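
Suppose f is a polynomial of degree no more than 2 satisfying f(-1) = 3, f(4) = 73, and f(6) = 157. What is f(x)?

f(x) = 4x^2 + 2x + 1

Write f(x) = ax^2 + bx + c. Substituting each data point gives a linear system:
  a - b + c = 3
  16a + 4b + c = 73
  36a + 6b + c = 157
Solving the system yields a = 4, b = 2, c = 1.
So f(x) = 4x^2 + 2x + 1.
Check: f(4) = 73. ✓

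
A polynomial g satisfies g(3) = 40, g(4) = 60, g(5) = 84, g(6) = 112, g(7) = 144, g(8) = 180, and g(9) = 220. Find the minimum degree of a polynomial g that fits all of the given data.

Forward differences of the values at x = 3, 4, 5, 6, 7, 8, 9:
  g  : 40  60  84  112  144  180  220
  Δ  : 20  24  28  32  36  40
  Δ^2: 4  4  4  4  4
  Δ^3: 0  0  0  0
  Δ^4: 0  0  0
  Δ^5: 0  0
  Δ^6: 0
The second differences are constant (4) and nonzero, while all higher differences vanish, so the minimal degree is 2.

2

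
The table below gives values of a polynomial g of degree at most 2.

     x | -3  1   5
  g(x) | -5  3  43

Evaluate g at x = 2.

10

Using the Lagrange interpolation formula with nodes -3, 1, 5:
  L_0(x) = (x - 1)(x - 5) / 32
  L_1(x) = (x + 3)(x - 5) / -16
  L_2(x) = (x + 3)(x - 1) / 32
Then g(x) = -5·L_0(x) + 3·L_1(x) + 43·L_2(x).
Expanding and collecting terms gives g(x) = x^2 + 4x - 2.
Evaluating at x = 2: g(2) = 10.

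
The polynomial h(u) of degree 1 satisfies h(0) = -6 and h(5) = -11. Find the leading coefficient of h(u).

Write h(u) = au + b. Substituting each data point gives a linear system:
  b = -6
  5a + b = -11
Solving the system yields a = -1, b = -6.
So h(u) = -u - 6.
The leading coefficient is -1.

-1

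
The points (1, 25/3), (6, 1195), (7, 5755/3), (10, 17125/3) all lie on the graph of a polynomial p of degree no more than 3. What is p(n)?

Write p(n) = an^3 + bn^2 + cn + d. Substituting each data point gives a linear system:
  a + b + c + d = 25/3
  216a + 36b + 6c + d = 1195
  343a + 49b + 7c + d = 5755/3
  1000a + 100b + 10c + d = 17125/3
Solving the system yields a = 6, b = -3, c = 1/3, d = 5.
So p(n) = 6n^3 - 3n^2 + (1/3)n + 5.
Check: p(6) = 1195. ✓

p(n) = 6n^3 - 3n^2 + (1/3)n + 5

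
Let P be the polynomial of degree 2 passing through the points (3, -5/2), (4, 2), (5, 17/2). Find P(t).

P(t) = t^2 - (5/2)t - 4

Write P(t) = at^2 + bt + c. Substituting each data point gives a linear system:
  9a + 3b + c = -5/2
  16a + 4b + c = 2
  25a + 5b + c = 17/2
Solving the system yields a = 1, b = -5/2, c = -4.
So P(t) = t^2 - (5/2)t - 4.
Check: P(5) = 17/2. ✓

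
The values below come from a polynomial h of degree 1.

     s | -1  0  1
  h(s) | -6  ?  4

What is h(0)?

On equispaced nodes a degree-1 polynomial has vanishing second forward difference, so
  h(-1) - 2·h(0) + h(1) = 0.
Substituting the known values and solving for h(0):
  -2·h(0) = 2
  h(0) = -1.

-1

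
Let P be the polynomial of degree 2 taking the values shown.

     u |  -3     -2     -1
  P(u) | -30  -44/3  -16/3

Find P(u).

Write P(u) = au^2 + bu + c. Substituting each data point gives a linear system:
  9a - 3b + c = -30
  4a - 2b + c = -44/3
  a - b + c = -16/3
Solving the system yields a = -3, b = 1/3, c = -2.
So P(u) = -3u^2 + (1/3)u - 2.
Check: P(-3) = -30. ✓

P(u) = -3u^2 + (1/3)u - 2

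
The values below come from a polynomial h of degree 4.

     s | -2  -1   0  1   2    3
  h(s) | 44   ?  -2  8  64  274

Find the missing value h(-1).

The 5 known points determine the degree-4 polynomial uniquely.
Write h(s) = as^4 + bs^3 + cs^2 + ds + e. Substituting each data point gives a linear system:
  16a - 8b + 4c - 2d + e = 44
  e = -2
  a + b + c + d + e = 8
  16a + 8b + 4c + 2d + e = 64
  81a + 27b + 9c + 3d + e = 274
Solving the system yields a = 3, b = 0, c = 2, d = 5, e = -2.
So h(s) = 3s^4 + 2s^2 + 5s - 2.
Then h(-1) = -2.

-2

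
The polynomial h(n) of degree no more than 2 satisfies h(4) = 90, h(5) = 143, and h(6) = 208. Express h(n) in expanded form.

Using the Lagrange interpolation formula with nodes 4, 5, 6:
  L_0(n) = (n - 5)(n - 6) / 2
  L_1(n) = (n - 4)(n - 6) / -1
  L_2(n) = (n - 4)(n - 5) / 2
Then h(n) = 90·L_0(n) + 143·L_1(n) + 208·L_2(n).
Expanding and collecting terms gives h(n) = 6n^2 - n - 2.
Check: h(5) = 143. ✓

h(n) = 6n^2 - n - 2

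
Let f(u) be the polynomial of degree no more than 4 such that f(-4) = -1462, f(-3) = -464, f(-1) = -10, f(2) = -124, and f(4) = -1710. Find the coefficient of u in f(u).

1

Write f(u) = au^4 + bu^3 + cu^2 + du + e. Substituting each data point gives a linear system:
  256a - 64b + 16c - 4d + e = -1462
  81a - 27b + 9c - 3d + e = -464
  a - b + c - d + e = -10
  16a + 8b + 4c + 2d + e = -124
  256a + 64b + 16c + 4d + e = -1710
Solving the system yields a = -6, b = -2, c = -3, d = 1, e = -2.
So f(u) = -6u⁴ - 2u³ - 3u² + u - 2.
The coefficient of u is 1.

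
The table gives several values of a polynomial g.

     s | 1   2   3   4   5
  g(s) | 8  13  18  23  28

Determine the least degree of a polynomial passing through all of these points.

1

Forward differences of the values at s = 1, 2, 3, 4, 5:
  g  : 8  13  18  23  28
  Δ  : 5  5  5  5
  Δ^2: 0  0  0
  Δ^3: 0  0
  Δ^4: 0
The first differences are constant (5) and nonzero, while all higher differences vanish, so the minimal degree is 1.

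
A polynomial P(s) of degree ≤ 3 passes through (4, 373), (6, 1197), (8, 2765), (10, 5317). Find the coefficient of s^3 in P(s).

5

Write P(s) = as^3 + bs^2 + cs + d. Substituting each data point gives a linear system:
  64a + 16b + 4c + d = 373
  216a + 36b + 6c + d = 1197
  512a + 64b + 8c + d = 2765
  1000a + 100b + 10c + d = 5317
Solving the system yields a = 5, b = 3, c = 2, d = -3.
So P(s) = 5s³ + 3s² + 2s - 3.
The leading coefficient is 5.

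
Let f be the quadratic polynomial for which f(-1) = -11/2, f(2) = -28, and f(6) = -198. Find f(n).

Write f(n) = an^2 + bn + c. Substituting each data point gives a linear system:
  a - b + c = -11/2
  4a + 2b + c = -28
  36a + 6b + c = -198
Solving the system yields a = -5, b = -5/2, c = -3.
So f(n) = -5n² - (5/2)n - 3.
Check: f(2) = -28. ✓

f(n) = -5n^2 - (5/2)n - 3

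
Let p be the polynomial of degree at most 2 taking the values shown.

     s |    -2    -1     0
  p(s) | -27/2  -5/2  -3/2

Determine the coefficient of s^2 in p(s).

Write p(s) = as^2 + bs + c. Substituting each data point gives a linear system:
  4a - 2b + c = -27/2
  a - b + c = -5/2
  c = -3/2
Solving the system yields a = -5, b = -4, c = -3/2.
So p(s) = -5s² - 4s - 3/2.
The leading coefficient is -5.

-5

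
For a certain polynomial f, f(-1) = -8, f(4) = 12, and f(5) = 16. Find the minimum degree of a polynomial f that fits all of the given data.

Divided differences on the nodes -1, 4, 5:
  order 0: -8  12  16
  order 1: 4  4
  order 2: 0
The order-1 divided differences are all 4 (nonzero) and every higher order vanishes, so the data lies on a polynomial of degree exactly 1.

1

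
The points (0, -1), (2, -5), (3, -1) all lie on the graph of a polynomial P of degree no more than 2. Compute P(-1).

7

Write P(x) = ax^2 + bx + c. Substituting each data point gives a linear system:
  c = -1
  4a + 2b + c = -5
  9a + 3b + c = -1
Solving the system yields a = 2, b = -6, c = -1.
So P(x) = 2x² - 6x - 1.
Then P(-1) = 7.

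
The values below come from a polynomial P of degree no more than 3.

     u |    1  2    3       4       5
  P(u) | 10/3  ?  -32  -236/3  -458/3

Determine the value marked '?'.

-20/3

On equispaced nodes a degree-3 polynomial has vanishing fourth forward difference, so
  P(1) - 4·P(2) + 6·P(3) - 4·P(4) + P(5) = 0.
Substituting the known values and solving for P(2):
  -4·P(2) = 80/3
  P(2) = -20/3.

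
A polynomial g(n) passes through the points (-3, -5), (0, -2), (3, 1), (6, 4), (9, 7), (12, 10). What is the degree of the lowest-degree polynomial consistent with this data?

1

Forward differences of the values at n = -3, 0, 3, 6, 9, 12:
  g  : -5  -2  1  4  7  10
  Δ  : 3  3  3  3  3
  Δ^2: 0  0  0  0
  Δ^3: 0  0  0
  Δ^4: 0  0
  Δ^5: 0
The first differences are constant (3) and nonzero, while all higher differences vanish, so the minimal degree is 1.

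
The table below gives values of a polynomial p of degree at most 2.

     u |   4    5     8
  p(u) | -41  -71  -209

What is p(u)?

Using the Lagrange interpolation formula with nodes 4, 5, 8:
  L_0(u) = (u - 5)(u - 8) / 4
  L_1(u) = (u - 4)(u - 8) / -3
  L_2(u) = (u - 4)(u - 5) / 12
Then p(u) = -41·L_0(u) - 71·L_1(u) - 209·L_2(u).
Expanding and collecting terms gives p(u) = -4u² + 6u - 1.
Check: p(8) = -209. ✓

p(u) = -4u^2 + 6u - 1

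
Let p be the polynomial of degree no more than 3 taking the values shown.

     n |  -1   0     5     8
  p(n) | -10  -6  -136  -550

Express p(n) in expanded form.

Using the Lagrange interpolation formula with nodes -1, 0, 5, 8:
  L_0(n) = n(n - 5)(n - 8) / -54
  L_1(n) = (n + 1)(n - 5)(n - 8) / 40
  L_2(n) = (n + 1)n(n - 8) / -90
  L_3(n) = (n + 1)n(n - 5) / 216
Then p(n) = -10·L_0(n) - 6·L_1(n) - 136·L_2(n) - 550·L_3(n).
Expanding and collecting terms gives p(n) = -n^3 - n^2 + 4n - 6.
Check: p(5) = -136. ✓

p(n) = -n^3 - n^2 + 4n - 6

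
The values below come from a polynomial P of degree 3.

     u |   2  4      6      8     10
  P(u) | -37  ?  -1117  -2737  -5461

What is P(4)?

The 4 known points determine the degree-3 polynomial uniquely.
Write P(u) = au^3 + bu^2 + cu + d. Substituting each data point gives a linear system:
  8a + 4b + 2c + d = -37
  216a + 36b + 6c + d = -1117
  512a + 64b + 8c + d = -2737
  1000a + 100b + 10c + d = -5461
Solving the system yields a = -6, b = 6, c = -6, d = -1.
So P(u) = -6u^3 + 6u^2 - 6u - 1.
Then P(4) = -313.

-313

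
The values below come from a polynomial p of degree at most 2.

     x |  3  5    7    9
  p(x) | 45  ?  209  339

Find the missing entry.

111

The 3 known points determine the degree-2 polynomial uniquely.
Write p(x) = ax^2 + bx + c. Substituting each data point gives a linear system:
  9a + 3b + c = 45
  49a + 7b + c = 209
  81a + 9b + c = 339
Solving the system yields a = 4, b = 1, c = 6.
So p(x) = 4x^2 + x + 6.
Then p(5) = 111.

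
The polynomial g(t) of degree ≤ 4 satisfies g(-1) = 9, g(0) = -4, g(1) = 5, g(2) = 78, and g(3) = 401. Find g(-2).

146

Write g(t) = at^4 + bt^3 + ct^2 + dt + e. Substituting each data point gives a linear system:
  a - b + c - d + e = 9
  e = -4
  a + b + c + d + e = 5
  16a + 8b + 4c + 2d + e = 78
  81a + 27b + 9c + 3d + e = 401
Solving the system yields a = 6, b = -5, c = 5, d = 3, e = -4.
So g(t) = 6t^4 - 5t^3 + 5t^2 + 3t - 4.
Then g(-2) = 146.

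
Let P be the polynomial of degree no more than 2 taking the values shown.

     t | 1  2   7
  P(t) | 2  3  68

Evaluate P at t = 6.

Write P(t) = at^2 + bt + c. Substituting each data point gives a linear system:
  a + b + c = 2
  4a + 2b + c = 3
  49a + 7b + c = 68
Solving the system yields a = 2, b = -5, c = 5.
So P(t) = 2t^2 - 5t + 5.
Then P(6) = 47.

47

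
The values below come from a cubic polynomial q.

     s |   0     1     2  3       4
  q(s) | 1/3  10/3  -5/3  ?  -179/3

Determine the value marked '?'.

-62/3

On equispaced nodes a degree-3 polynomial has vanishing fourth forward difference, so
  q(0) - 4·q(1) + 6·q(2) - 4·q(3) + q(4) = 0.
Substituting the known values and solving for q(3):
  -4·q(3) = 248/3
  q(3) = -62/3.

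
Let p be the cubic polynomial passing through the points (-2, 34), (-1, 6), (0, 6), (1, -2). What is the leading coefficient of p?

-6

Write p(x) = ax^3 + bx^2 + cx + d. Substituting each data point gives a linear system:
  -8a + 4b - 2c + d = 34
  -a + b - c + d = 6
  d = 6
  a + b + c + d = -2
Solving the system yields a = -6, b = -4, c = 2, d = 6.
So p(x) = -6x³ - 4x² + 2x + 6.
The leading coefficient is -6.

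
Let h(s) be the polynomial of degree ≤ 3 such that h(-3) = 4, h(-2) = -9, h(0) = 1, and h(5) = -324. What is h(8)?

-1239

Write h(s) = as^3 + bs^2 + cs + d. Substituting each data point gives a linear system:
  -27a + 9b - 3c + d = 4
  -8a + 4b - 2c + d = -9
  d = 1
  125a + 25b + 5c + d = -324
Solving the system yields a = -2, b = -4, c = 5, d = 1.
So h(s) = -2s³ - 4s² + 5s + 1.
Then h(8) = -1239.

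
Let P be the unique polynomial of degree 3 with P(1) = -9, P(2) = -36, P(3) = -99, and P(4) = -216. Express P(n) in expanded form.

Write P(n) = an^3 + bn^2 + cn + d. Substituting each data point gives a linear system:
  a + b + c + d = -9
  8a + 4b + 2c + d = -36
  27a + 9b + 3c + d = -99
  64a + 16b + 4c + d = -216
Solving the system yields a = -3, b = 0, c = -6, d = 0.
So P(n) = -3n^3 - 6n.
Check: P(2) = -36. ✓

P(n) = -3n^3 - 6n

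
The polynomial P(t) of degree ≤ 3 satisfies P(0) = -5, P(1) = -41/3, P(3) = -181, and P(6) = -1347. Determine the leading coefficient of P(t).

Write P(t) = at^3 + bt^2 + ct + d. Substituting each data point gives a linear system:
  d = -5
  a + b + c + d = -41/3
  27a + 9b + 3c + d = -181
  216a + 36b + 6c + d = -1347
Solving the system yields a = -6, b = -1, c = -5/3, d = -5.
So P(t) = -6t^3 - t^2 - (5/3)t - 5.
The leading coefficient is -6.

-6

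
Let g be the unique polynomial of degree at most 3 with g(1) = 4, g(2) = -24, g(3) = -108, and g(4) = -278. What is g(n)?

Write g(n) = an^3 + bn^2 + cn + d. Substituting each data point gives a linear system:
  a + b + c + d = 4
  8a + 4b + 2c + d = -24
  27a + 9b + 3c + d = -108
  64a + 16b + 4c + d = -278
Solving the system yields a = -5, b = 2, c = 1, d = 6.
So g(n) = -5n^3 + 2n^2 + n + 6.
Check: g(3) = -108. ✓

g(n) = -5n^3 + 2n^2 + n + 6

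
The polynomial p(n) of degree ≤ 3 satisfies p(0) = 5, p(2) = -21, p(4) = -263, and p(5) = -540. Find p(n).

Using the Lagrange interpolation formula with nodes 0, 2, 4, 5:
  L_0(n) = (n - 2)(n - 4)(n - 5) / -40
  L_1(n) = n(n - 4)(n - 5) / 12
  L_2(n) = n(n - 2)(n - 5) / -8
  L_3(n) = n(n - 2)(n - 4) / 15
Then p(n) = 5·L_0(n) - 21·L_1(n) - 263·L_2(n) - 540·L_3(n).
Expanding and collecting terms gives p(n) = -5n^3 + 3n^2 + n + 5.
Check: p(2) = -21. ✓

p(n) = -5n^3 + 3n^2 + n + 5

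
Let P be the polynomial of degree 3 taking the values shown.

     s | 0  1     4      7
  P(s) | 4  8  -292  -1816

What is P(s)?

P(s) = -6s^3 + 4s^2 + 6s + 4

Using the Lagrange interpolation formula with nodes 0, 1, 4, 7:
  L_0(s) = (s - 1)(s - 4)(s - 7) / -28
  L_1(s) = s(s - 4)(s - 7) / 18
  L_2(s) = s(s - 1)(s - 7) / -36
  L_3(s) = s(s - 1)(s - 4) / 126
Then P(s) = 4·L_0(s) + 8·L_1(s) - 292·L_2(s) - 1816·L_3(s).
Expanding and collecting terms gives P(s) = -6s³ + 4s² + 6s + 4.
Check: P(1) = 8. ✓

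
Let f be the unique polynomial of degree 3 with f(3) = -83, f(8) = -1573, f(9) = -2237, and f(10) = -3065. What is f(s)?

f(s) = -3s^3 - s^2 + 4s - 5

Write f(s) = as^3 + bs^2 + cs + d. Substituting each data point gives a linear system:
  27a + 9b + 3c + d = -83
  512a + 64b + 8c + d = -1573
  729a + 81b + 9c + d = -2237
  1000a + 100b + 10c + d = -3065
Solving the system yields a = -3, b = -1, c = 4, d = -5.
So f(s) = -3s^3 - s^2 + 4s - 5.
Check: f(8) = -1573. ✓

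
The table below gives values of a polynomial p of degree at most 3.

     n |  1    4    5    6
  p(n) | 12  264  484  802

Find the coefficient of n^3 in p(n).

3

Write p(n) = an^3 + bn^2 + cn + d. Substituting each data point gives a linear system:
  a + b + c + d = 12
  64a + 16b + 4c + d = 264
  125a + 25b + 5c + d = 484
  216a + 36b + 6c + d = 802
Solving the system yields a = 3, b = 4, c = 1, d = 4.
So p(n) = 3n³ + 4n² + n + 4.
The leading coefficient is 3.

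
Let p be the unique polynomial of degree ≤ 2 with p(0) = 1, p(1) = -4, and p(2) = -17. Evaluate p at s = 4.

-67

Using the Lagrange interpolation formula with nodes 0, 1, 2:
  L_0(s) = (s - 1)(s - 2) / 2
  L_1(s) = s(s - 2) / -1
  L_2(s) = s(s - 1) / 2
Then p(s) = 1·L_0(s) - 4·L_1(s) - 17·L_2(s).
Expanding and collecting terms gives p(s) = -4s² - s + 1.
Evaluating at s = 4: p(4) = -67.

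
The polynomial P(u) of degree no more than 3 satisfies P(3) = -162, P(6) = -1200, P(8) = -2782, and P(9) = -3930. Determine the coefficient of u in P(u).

5

Write P(u) = au^3 + bu^2 + cu + d. Substituting each data point gives a linear system:
  27a + 9b + 3c + d = -162
  216a + 36b + 6c + d = -1200
  512a + 64b + 8c + d = -2782
  729a + 81b + 9c + d = -3930
Solving the system yields a = -5, b = -4, c = 5, d = -6.
So P(u) = -5u^3 - 4u^2 + 5u - 6.
The coefficient of u is 5.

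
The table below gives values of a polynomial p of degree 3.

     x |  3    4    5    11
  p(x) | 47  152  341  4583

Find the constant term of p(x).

-4

Write p(x) = ax^3 + bx^2 + cx + d. Substituting each data point gives a linear system:
  27a + 9b + 3c + d = 47
  64a + 16b + 4c + d = 152
  125a + 25b + 5c + d = 341
  1331a + 121b + 11c + d = 4583
Solving the system yields a = 4, b = -6, c = -1, d = -4.
So p(x) = 4x^3 - 6x^2 - x - 4.
The constant term is -4.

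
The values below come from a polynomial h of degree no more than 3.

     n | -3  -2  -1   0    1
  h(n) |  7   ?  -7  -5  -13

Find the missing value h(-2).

The 4 known points determine the degree-3 polynomial uniquely.
Write h(n) = an^3 + bn^2 + cn + d. Substituting each data point gives a linear system:
  -27a + 9b - 3c + d = 7
  -a + b - c + d = -7
  d = -5
  a + b + c + d = -13
Solving the system yields a = -2, b = -5, c = -1, d = -5.
So h(n) = -2n^3 - 5n^2 - n - 5.
Then h(-2) = -7.

-7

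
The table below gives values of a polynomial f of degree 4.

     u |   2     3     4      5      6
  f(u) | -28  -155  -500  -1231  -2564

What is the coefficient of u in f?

-2

Write f(u) = au^4 + bu^3 + cu^2 + du + e. Substituting each data point gives a linear system:
  16a + 8b + 4c + 2d + e = -28
  81a + 27b + 9c + 3d + e = -155
  256a + 64b + 16c + 4d + e = -500
  625a + 125b + 25c + 5d + e = -1231
  1296a + 216b + 36c + 6d + e = -2564
Solving the system yields a = -2, b = 0, c = 1, d = -2, e = 4.
So f(u) = -2u^4 + u^2 - 2u + 4.
The coefficient of u is -2.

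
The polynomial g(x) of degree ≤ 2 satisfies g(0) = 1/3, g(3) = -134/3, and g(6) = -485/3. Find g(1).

-20/3

Using the Lagrange interpolation formula with nodes 0, 3, 6:
  L_0(x) = (x - 3)(x - 6) / 18
  L_1(x) = x(x - 6) / -9
  L_2(x) = x(x - 3) / 18
Then g(x) = 1/3·L_0(x) - 134/3·L_1(x) - 485/3·L_2(x).
Expanding and collecting terms gives g(x) = -4x² - 3x + 1/3.
Evaluating at x = 1: g(1) = -20/3.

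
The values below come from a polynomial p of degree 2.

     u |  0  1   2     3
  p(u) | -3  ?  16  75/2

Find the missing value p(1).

5/2

The 3 known points determine the degree-2 polynomial uniquely.
Write p(u) = au^2 + bu + c. Substituting each data point gives a linear system:
  c = -3
  4a + 2b + c = 16
  9a + 3b + c = 75/2
Solving the system yields a = 4, b = 3/2, c = -3.
So p(u) = 4u^2 + (3/2)u - 3.
Then p(1) = 5/2.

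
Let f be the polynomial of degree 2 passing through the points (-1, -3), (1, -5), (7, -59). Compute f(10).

-113

Write f(s) = as^2 + bs + c. Substituting each data point gives a linear system:
  a - b + c = -3
  a + b + c = -5
  49a + 7b + c = -59
Solving the system yields a = -1, b = -1, c = -3.
So f(s) = -s^2 - s - 3.
Then f(10) = -113.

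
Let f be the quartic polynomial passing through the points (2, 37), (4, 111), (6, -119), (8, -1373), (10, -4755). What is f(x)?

f(x) = -x^4 + 5x^3 + 2x^2 + 5x - 5

Write f(x) = ax^4 + bx^3 + cx^2 + dx + e. Substituting each data point gives a linear system:
  16a + 8b + 4c + 2d + e = 37
  256a + 64b + 16c + 4d + e = 111
  1296a + 216b + 36c + 6d + e = -119
  4096a + 512b + 64c + 8d + e = -1373
  10000a + 1000b + 100c + 10d + e = -4755
Solving the system yields a = -1, b = 5, c = 2, d = 5, e = -5.
So f(x) = -x^4 + 5x^3 + 2x^2 + 5x - 5.
Check: f(6) = -119. ✓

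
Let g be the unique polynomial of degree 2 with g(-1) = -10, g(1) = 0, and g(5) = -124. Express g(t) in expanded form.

g(t) = -6t^2 + 5t + 1

Using the Lagrange interpolation formula with nodes -1, 1, 5:
  L_0(t) = (t - 1)(t - 5) / 12
  L_1(t) = (t + 1)(t - 5) / -8
  L_2(t) = (t + 1)(t - 1) / 24
Then g(t) = -10·L_0(t) + 0·L_1(t) - 124·L_2(t).
Expanding and collecting terms gives g(t) = -6t² + 5t + 1.
Check: g(1) = 0. ✓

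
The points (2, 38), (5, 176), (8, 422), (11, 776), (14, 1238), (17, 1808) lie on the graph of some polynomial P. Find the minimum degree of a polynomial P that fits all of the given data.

2

Forward differences of the values at s = 2, 5, 8, 11, 14, 17:
  P  : 38  176  422  776  1238  1808
  Δ  : 138  246  354  462  570
  Δ^2: 108  108  108  108
  Δ^3: 0  0  0
  Δ^4: 0  0
  Δ^5: 0
The second differences are constant (108) and nonzero, while all higher differences vanish, so the minimal degree is 2.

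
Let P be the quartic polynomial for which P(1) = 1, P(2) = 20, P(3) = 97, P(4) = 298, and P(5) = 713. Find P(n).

P(n) = n^4 + n^3 - 2n^2 + 3n - 2

Write P(n) = an^4 + bn^3 + cn^2 + dn + e. Substituting each data point gives a linear system:
  a + b + c + d + e = 1
  16a + 8b + 4c + 2d + e = 20
  81a + 27b + 9c + 3d + e = 97
  256a + 64b + 16c + 4d + e = 298
  625a + 125b + 25c + 5d + e = 713
Solving the system yields a = 1, b = 1, c = -2, d = 3, e = -2.
So P(n) = n⁴ + n³ - 2n² + 3n - 2.
Check: P(3) = 97. ✓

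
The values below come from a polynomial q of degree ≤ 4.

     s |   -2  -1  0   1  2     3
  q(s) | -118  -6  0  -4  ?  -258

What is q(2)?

-42

The 5 known points determine the degree-4 polynomial uniquely.
Write q(s) = as^4 + bs^3 + cs^2 + ds + e. Substituting each data point gives a linear system:
  16a - 8b + 4c - 2d + e = -118
  a - b + c - d + e = -6
  e = 0
  a + b + c + d + e = -4
  81a + 27b + 9c + 3d + e = -258
Solving the system yields a = -5, b = 6, c = 0, d = -5, e = 0.
So q(s) = -5s^4 + 6s^3 - 5s.
Then q(2) = -42.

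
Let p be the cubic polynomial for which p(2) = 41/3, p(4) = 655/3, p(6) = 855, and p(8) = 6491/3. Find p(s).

Write p(s) = as^3 + bs^2 + cs + d. Substituting each data point gives a linear system:
  8a + 4b + 2c + d = 41/3
  64a + 16b + 4c + d = 655/3
  216a + 36b + 6c + d = 855
  512a + 64b + 8c + d = 6491/3
Solving the system yields a = 5, b = -6, c = -5/3, d = 1.
So p(s) = 5s^3 - 6s^2 - (5/3)s + 1.
Check: p(8) = 6491/3. ✓

p(s) = 5s^3 - 6s^2 - (5/3)s + 1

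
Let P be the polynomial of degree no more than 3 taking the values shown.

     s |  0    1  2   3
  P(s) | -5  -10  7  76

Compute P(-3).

Forward differences of the values at s = 0, 1, 2, 3:
  P  : -5  -10  7  76
  Δ  : -5  17  69
  Δ^2: 22  52
  Δ^3: 30
The third differences are constant, confirming degree 3.
Interpolating (Newton forward form) and evaluating at s = -3 gives P(-3) = -158.

-158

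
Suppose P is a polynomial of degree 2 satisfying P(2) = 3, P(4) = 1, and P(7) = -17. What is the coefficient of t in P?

5

Write P(t) = at^2 + bt + c. Substituting each data point gives a linear system:
  4a + 2b + c = 3
  16a + 4b + c = 1
  49a + 7b + c = -17
Solving the system yields a = -1, b = 5, c = -3.
So P(t) = -t² + 5t - 3.
The coefficient of t is 5.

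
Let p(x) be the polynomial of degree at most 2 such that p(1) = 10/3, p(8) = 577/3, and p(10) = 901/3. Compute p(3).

Using the Lagrange interpolation formula with nodes 1, 8, 10:
  L_0(x) = (x - 8)(x - 10) / 63
  L_1(x) = (x - 1)(x - 10) / -14
  L_2(x) = (x - 1)(x - 8) / 18
Then p(x) = 10/3·L_0(x) + 577/3·L_1(x) + 901/3·L_2(x).
Expanding and collecting terms gives p(x) = 3x^2 + 1/3.
Evaluating at x = 3: p(3) = 82/3.

82/3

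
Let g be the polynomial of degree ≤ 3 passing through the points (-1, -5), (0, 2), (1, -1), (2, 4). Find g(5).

247

Using the Lagrange interpolation formula with nodes -1, 0, 1, 2:
  L_0(s) = s(s - 1)(s - 2) / -6
  L_1(s) = (s + 1)(s - 1)(s - 2) / 2
  L_2(s) = (s + 1)s(s - 2) / -2
  L_3(s) = (s + 1)s(s - 1) / 6
Then g(s) = -5·L_0(s) + 2·L_1(s) - 1·L_2(s) + 4·L_3(s).
Expanding and collecting terms gives g(s) = 3s^3 - 5s^2 - s + 2.
Evaluating at s = 5: g(5) = 247.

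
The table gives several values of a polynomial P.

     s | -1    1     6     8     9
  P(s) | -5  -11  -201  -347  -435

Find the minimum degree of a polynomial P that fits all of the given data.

Divided differences on the nodes -1, 1, 6, 8, 9:
  order 0: -5  -11  -201  -347  -435
  order 1: -3  -38  -73  -88
  order 2: -5  -5  -5
  order 3: 0  0
  order 4: 0
The order-2 divided differences are all -5 (nonzero) and every higher order vanishes, so the data lies on a polynomial of degree exactly 2.

2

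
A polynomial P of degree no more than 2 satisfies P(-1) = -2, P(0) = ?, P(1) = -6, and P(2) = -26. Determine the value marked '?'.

2

On equispaced nodes a degree-2 polynomial has vanishing third forward difference, so
  - P(-1) + 3·P(0) - 3·P(1) + P(2) = 0.
Substituting the known values and solving for P(0):
  3·P(0) = 6
  P(0) = 2.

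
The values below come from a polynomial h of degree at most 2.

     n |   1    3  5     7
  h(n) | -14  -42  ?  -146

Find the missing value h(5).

-86

On equispaced nodes a degree-2 polynomial has vanishing third forward difference, so
  - h(1) + 3·h(3) - 3·h(5) + h(7) = 0.
Substituting the known values and solving for h(5):
  -3·h(5) = 258
  h(5) = -86.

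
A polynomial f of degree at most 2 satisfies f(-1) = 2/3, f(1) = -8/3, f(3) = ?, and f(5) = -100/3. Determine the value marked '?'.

On equispaced nodes a degree-2 polynomial has vanishing third forward difference, so
  - f(-1) + 3·f(1) - 3·f(3) + f(5) = 0.
Substituting the known values and solving for f(3):
  -3·f(3) = 42
  f(3) = -14.

-14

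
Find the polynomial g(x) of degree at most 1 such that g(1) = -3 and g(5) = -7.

Using the Lagrange interpolation formula with nodes 1, 5:
  L_0(x) = (x - 5) / -4
  L_1(x) = (x - 1) / 4
Then g(x) = -3·L_0(x) - 7·L_1(x).
Expanding and collecting terms gives g(x) = -x - 2.
Check: g(5) = -7. ✓

g(x) = -x - 2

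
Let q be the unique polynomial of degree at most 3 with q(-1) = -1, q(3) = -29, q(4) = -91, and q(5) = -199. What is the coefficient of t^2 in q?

Write q(t) = at^3 + bt^2 + ct + d. Substituting each data point gives a linear system:
  -a + b - c + d = -1
  27a + 9b + 3c + d = -29
  64a + 16b + 4c + d = -91
  125a + 25b + 5c + d = -199
Solving the system yields a = -2, b = 1, c = 5, d = 1.
So q(t) = -2t^3 + t^2 + 5t + 1.
The coefficient of t^2 is 1.

1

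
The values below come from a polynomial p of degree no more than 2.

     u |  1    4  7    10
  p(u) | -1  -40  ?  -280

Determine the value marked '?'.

On equispaced nodes a degree-2 polynomial has vanishing third forward difference, so
  - p(1) + 3·p(4) - 3·p(7) + p(10) = 0.
Substituting the known values and solving for p(7):
  -3·p(7) = 399
  p(7) = -133.

-133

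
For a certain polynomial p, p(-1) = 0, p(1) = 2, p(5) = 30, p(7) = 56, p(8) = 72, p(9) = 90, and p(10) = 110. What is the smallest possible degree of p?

Divided differences on the nodes -1, 1, 5, 7, 8, 9, 10:
  order 0: 0  2  30  56  72  90  110
  order 1: 1  7  13  16  18  20
  order 2: 1  1  1  1  1
  order 3: 0  0  0  0
  order 4: 0  0  0
  order 5: 0  0
  order 6: 0
The order-2 divided differences are all 1 (nonzero) and every higher order vanishes, so the data lies on a polynomial of degree exactly 2.

2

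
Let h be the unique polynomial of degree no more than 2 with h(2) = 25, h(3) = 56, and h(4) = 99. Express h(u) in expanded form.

Write h(u) = au^2 + bu + c. Substituting each data point gives a linear system:
  4a + 2b + c = 25
  9a + 3b + c = 56
  16a + 4b + c = 99
Solving the system yields a = 6, b = 1, c = -1.
So h(u) = 6u^2 + u - 1.
Check: h(4) = 99. ✓

h(u) = 6u^2 + u - 1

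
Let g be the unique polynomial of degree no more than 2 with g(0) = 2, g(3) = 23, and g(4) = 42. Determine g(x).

g(x) = 3x^2 - 2x + 2

Using the Lagrange interpolation formula with nodes 0, 3, 4:
  L_0(x) = (x - 3)(x - 4) / 12
  L_1(x) = x(x - 4) / -3
  L_2(x) = x(x - 3) / 4
Then g(x) = 2·L_0(x) + 23·L_1(x) + 42·L_2(x).
Expanding and collecting terms gives g(x) = 3x² - 2x + 2.
Check: g(4) = 42. ✓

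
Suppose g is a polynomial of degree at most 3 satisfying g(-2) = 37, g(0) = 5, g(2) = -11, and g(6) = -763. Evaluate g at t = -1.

7

Write g(t) = at^3 + bt^2 + ct + d. Substituting each data point gives a linear system:
  -8a + 4b - 2c + d = 37
  d = 5
  8a + 4b + 2c + d = -11
  216a + 36b + 6c + d = -763
Solving the system yields a = -4, b = 2, c = 4, d = 5.
So g(t) = -4t³ + 2t² + 4t + 5.
Then g(-1) = 7.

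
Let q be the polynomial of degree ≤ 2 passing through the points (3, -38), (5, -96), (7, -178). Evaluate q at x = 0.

4

Using the Lagrange interpolation formula with nodes 3, 5, 7:
  L_0(x) = (x - 5)(x - 7) / 8
  L_1(x) = (x - 3)(x - 7) / -4
  L_2(x) = (x - 3)(x - 5) / 8
Then q(x) = -38·L_0(x) - 96·L_1(x) - 178·L_2(x).
Expanding and collecting terms gives q(x) = -3x^2 - 5x + 4.
Evaluating at x = 0: q(0) = 4.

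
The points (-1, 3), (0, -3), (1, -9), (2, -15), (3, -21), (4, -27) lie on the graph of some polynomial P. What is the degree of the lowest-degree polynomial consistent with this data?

Forward differences of the values at n = -1, 0, 1, 2, 3, 4:
  P  : 3  -3  -9  -15  -21  -27
  Δ  : -6  -6  -6  -6  -6
  Δ^2: 0  0  0  0
  Δ^3: 0  0  0
  Δ^4: 0  0
  Δ^5: 0
The first differences are constant (-6) and nonzero, while all higher differences vanish, so the minimal degree is 1.

1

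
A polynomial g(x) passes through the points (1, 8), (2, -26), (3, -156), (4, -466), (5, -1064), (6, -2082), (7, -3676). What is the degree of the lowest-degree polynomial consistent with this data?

Forward differences of the values at x = 1, 2, 3, 4, 5, 6, 7:
  g  : 8  -26  -156  -466  -1064  -2082  -3676
  Δ  : -34  -130  -310  -598  -1018  -1594
  Δ^2: -96  -180  -288  -420  -576
  Δ^3: -84  -108  -132  -156
  Δ^4: -24  -24  -24
  Δ^5: 0  0
  Δ^6: 0
The fourth differences are constant (-24) and nonzero, while all higher differences vanish, so the minimal degree is 4.

4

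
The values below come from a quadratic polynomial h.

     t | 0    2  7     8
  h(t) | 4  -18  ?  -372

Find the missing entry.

The 3 known points determine the degree-2 polynomial uniquely.
Write h(t) = at^2 + bt + c. Substituting each data point gives a linear system:
  c = 4
  4a + 2b + c = -18
  64a + 8b + c = -372
Solving the system yields a = -6, b = 1, c = 4.
So h(t) = -6t^2 + t + 4.
Then h(7) = -283.

-283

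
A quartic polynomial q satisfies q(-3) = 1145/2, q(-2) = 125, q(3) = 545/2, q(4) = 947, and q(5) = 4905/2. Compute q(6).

Using the Lagrange interpolation formula with nodes -3, -2, 3, 4, 5:
  L_0(n) = (n + 2)(n - 3)(n - 4)(n - 5) / 336
  L_1(n) = (n + 3)(n - 3)(n - 4)(n - 5) / -210
  L_2(n) = (n + 3)(n + 2)(n - 4)(n - 5) / 60
  L_3(n) = (n + 3)(n + 2)(n - 3)(n - 5) / -42
  L_4(n) = (n + 3)(n + 2)(n - 3)(n - 4) / 112
Then q(n) = 1145/2·L_0(n) + 125·L_1(n) + 545/2·L_2(n) + 947·L_3(n) + 4905/2·L_4(n).
Expanding and collecting terms gives q(n) = 5n^4 - 6n^3 + (5/2)n^2 + 4n - 5.
Evaluating at n = 6: q(6) = 5293.

5293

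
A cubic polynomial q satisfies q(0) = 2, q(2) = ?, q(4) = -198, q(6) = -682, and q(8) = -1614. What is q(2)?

-18

The 4 known points determine the degree-3 polynomial uniquely.
Write q(n) = an^3 + bn^2 + cn + d. Substituting each data point gives a linear system:
  d = 2
  64a + 16b + 4c + d = -198
  216a + 36b + 6c + d = -682
  512a + 64b + 8c + d = -1614
Solving the system yields a = -3, b = -2, c = 6, d = 2.
So q(n) = -3n^3 - 2n^2 + 6n + 2.
Then q(2) = -18.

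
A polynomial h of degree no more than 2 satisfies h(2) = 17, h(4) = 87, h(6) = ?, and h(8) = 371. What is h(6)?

The 3 known points determine the degree-2 polynomial uniquely.
Write h(t) = at^2 + bt + c. Substituting each data point gives a linear system:
  4a + 2b + c = 17
  16a + 4b + c = 87
  64a + 8b + c = 371
Solving the system yields a = 6, b = -1, c = -5.
So h(t) = 6t² - t - 5.
Then h(6) = 205.

205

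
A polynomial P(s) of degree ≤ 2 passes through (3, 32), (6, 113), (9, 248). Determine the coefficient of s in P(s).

0

Write P(s) = as^2 + bs + c. Substituting each data point gives a linear system:
  9a + 3b + c = 32
  36a + 6b + c = 113
  81a + 9b + c = 248
Solving the system yields a = 3, b = 0, c = 5.
So P(s) = 3s² + 5.
The coefficient of s is 0.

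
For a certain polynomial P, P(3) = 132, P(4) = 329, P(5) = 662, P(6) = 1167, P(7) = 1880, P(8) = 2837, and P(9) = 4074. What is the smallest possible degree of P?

3

Forward differences of the values at u = 3, 4, 5, 6, 7, 8, 9:
  P  : 132  329  662  1167  1880  2837  4074
  Δ  : 197  333  505  713  957  1237
  Δ^2: 136  172  208  244  280
  Δ^3: 36  36  36  36
  Δ^4: 0  0  0
  Δ^5: 0  0
  Δ^6: 0
The third differences are constant (36) and nonzero, while all higher differences vanish, so the minimal degree is 3.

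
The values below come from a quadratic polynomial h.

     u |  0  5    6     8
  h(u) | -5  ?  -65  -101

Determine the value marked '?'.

The 3 known points determine the degree-2 polynomial uniquely.
Write h(u) = au^2 + bu + c. Substituting each data point gives a linear system:
  c = -5
  36a + 6b + c = -65
  64a + 8b + c = -101
Solving the system yields a = -1, b = -4, c = -5.
So h(u) = -u^2 - 4u - 5.
Then h(5) = -50.

-50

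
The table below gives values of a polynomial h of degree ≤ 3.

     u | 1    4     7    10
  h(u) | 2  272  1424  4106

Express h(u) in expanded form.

h(u) = 4u^3 + u^2 + u - 4

Using the Lagrange interpolation formula with nodes 1, 4, 7, 10:
  L_0(u) = (u - 4)(u - 7)(u - 10) / -162
  L_1(u) = (u - 1)(u - 7)(u - 10) / 54
  L_2(u) = (u - 1)(u - 4)(u - 10) / -54
  L_3(u) = (u - 1)(u - 4)(u - 7) / 162
Then h(u) = 2·L_0(u) + 272·L_1(u) + 1424·L_2(u) + 4106·L_3(u).
Expanding and collecting terms gives h(u) = 4u³ + u² + u - 4.
Check: h(4) = 272. ✓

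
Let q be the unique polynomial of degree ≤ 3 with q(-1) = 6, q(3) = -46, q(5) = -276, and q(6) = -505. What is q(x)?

Write q(x) = ax^3 + bx^2 + cx + d. Substituting each data point gives a linear system:
  -a + b - c + d = 6
  27a + 9b + 3c + d = -46
  125a + 25b + 5c + d = -276
  216a + 36b + 6c + d = -505
Solving the system yields a = -3, b = 4, c = 0, d = -1.
So q(x) = -3x³ + 4x² - 1.
Check: q(3) = -46. ✓

q(x) = -3x^3 + 4x^2 - 1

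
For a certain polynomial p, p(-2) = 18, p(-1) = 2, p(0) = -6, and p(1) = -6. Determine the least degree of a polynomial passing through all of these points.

Forward differences of the values at s = -2, -1, 0, 1:
  p  : 18  2  -6  -6
  Δ  : -16  -8  0
  Δ^2: 8  8
  Δ^3: 0
The second differences are constant (8) and nonzero, while all higher differences vanish, so the minimal degree is 2.

2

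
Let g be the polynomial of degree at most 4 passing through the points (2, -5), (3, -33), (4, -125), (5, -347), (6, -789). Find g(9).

-4695

Forward differences of the values at t = 2, 3, 4, 5, 6:
  g  : -5  -33  -125  -347  -789
  Δ  : -28  -92  -222  -442
  Δ^2: -64  -130  -220
  Δ^3: -66  -90
  Δ^4: -24
The fourth differences are constant, confirming degree 4.
Interpolating (Newton forward form) and evaluating at t = 9 gives g(9) = -4695.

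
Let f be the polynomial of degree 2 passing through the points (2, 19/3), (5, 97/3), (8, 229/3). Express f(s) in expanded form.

f(s) = s^2 + (5/3)s - 1

Using the Lagrange interpolation formula with nodes 2, 5, 8:
  L_0(s) = (s - 5)(s - 8) / 18
  L_1(s) = (s - 2)(s - 8) / -9
  L_2(s) = (s - 2)(s - 5) / 18
Then f(s) = 19/3·L_0(s) + 97/3·L_1(s) + 229/3·L_2(s).
Expanding and collecting terms gives f(s) = s^2 + (5/3)s - 1.
Check: f(2) = 19/3. ✓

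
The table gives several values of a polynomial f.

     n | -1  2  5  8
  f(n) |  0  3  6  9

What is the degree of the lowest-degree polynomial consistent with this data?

Forward differences of the values at n = -1, 2, 5, 8:
  f  : 0  3  6  9
  Δ  : 3  3  3
  Δ^2: 0  0
  Δ^3: 0
The first differences are constant (3) and nonzero, while all higher differences vanish, so the minimal degree is 1.

1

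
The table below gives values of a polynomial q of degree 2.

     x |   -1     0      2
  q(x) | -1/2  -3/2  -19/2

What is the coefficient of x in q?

-2

Write q(x) = ax^2 + bx + c. Substituting each data point gives a linear system:
  a - b + c = -1/2
  c = -3/2
  4a + 2b + c = -19/2
Solving the system yields a = -1, b = -2, c = -3/2.
So q(x) = -x^2 - 2x - 3/2.
The coefficient of x is -2.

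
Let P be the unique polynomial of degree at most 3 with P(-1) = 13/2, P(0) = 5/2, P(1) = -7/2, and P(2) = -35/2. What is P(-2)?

Forward differences of the values at x = -1, 0, 1, 2:
  P  : 13/2  5/2  -7/2  -35/2
  Δ  : -4  -6  -14
  Δ^2: -2  -8
  Δ^3: -6
The third differences are constant, confirming degree 3.
Interpolating (Newton forward form) and evaluating at x = -2 gives P(-2) = 29/2.

29/2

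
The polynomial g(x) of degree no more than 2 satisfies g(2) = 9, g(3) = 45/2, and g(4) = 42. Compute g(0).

0

Forward differences of the values at x = 2, 3, 4:
  g  : 9  45/2  42
  Δ  : 27/2  39/2
  Δ^2: 6
The second differences are constant, confirming degree 2.
Interpolating (Newton forward form) and evaluating at x = 0 gives g(0) = 0.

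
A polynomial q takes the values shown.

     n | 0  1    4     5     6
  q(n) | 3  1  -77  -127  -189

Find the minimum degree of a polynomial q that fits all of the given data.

2

Divided differences on the nodes 0, 1, 4, 5, 6:
  order 0: 3  1  -77  -127  -189
  order 1: -2  -26  -50  -62
  order 2: -6  -6  -6
  order 3: 0  0
  order 4: 0
The order-2 divided differences are all -6 (nonzero) and every higher order vanishes, so the data lies on a polynomial of degree exactly 2.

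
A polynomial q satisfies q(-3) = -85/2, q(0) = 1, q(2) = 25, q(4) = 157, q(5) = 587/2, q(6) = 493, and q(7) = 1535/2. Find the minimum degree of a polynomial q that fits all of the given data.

3

Divided differences on the nodes -3, 0, 2, 4, 5, 6, 7:
  order 0: -85/2  1  25  157  587/2  493  1535/2
  order 1: 29/2  12  66  273/2  399/2  549/2
  order 2: -1/2  27/2  47/2  63/2  75/2
  order 3: 2  2  2  2
  order 4: 0  0  0
  order 5: 0  0
  order 6: 0
The order-3 divided differences are all 2 (nonzero) and every higher order vanishes, so the data lies on a polynomial of degree exactly 3.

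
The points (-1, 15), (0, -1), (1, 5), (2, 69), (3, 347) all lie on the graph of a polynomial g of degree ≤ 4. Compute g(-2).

137

Forward differences of the values at s = -1, 0, 1, 2, 3:
  g  : 15  -1  5  69  347
  Δ  : -16  6  64  278
  Δ^2: 22  58  214
  Δ^3: 36  156
  Δ^4: 120
The fourth differences are constant, confirming degree 4.
Interpolating (Newton forward form) and evaluating at s = -2 gives g(-2) = 137.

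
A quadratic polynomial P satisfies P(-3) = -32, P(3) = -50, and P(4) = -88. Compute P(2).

Using the Lagrange interpolation formula with nodes -3, 3, 4:
  L_0(x) = (x - 3)(x - 4) / 42
  L_1(x) = (x + 3)(x - 4) / -6
  L_2(x) = (x + 3)(x - 3) / 7
Then P(x) = -32·L_0(x) - 50·L_1(x) - 88·L_2(x).
Expanding and collecting terms gives P(x) = -5x² - 3x + 4.
Evaluating at x = 2: P(2) = -22.

-22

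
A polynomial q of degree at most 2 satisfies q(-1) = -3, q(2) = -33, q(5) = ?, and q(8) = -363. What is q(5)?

On equispaced nodes a degree-2 polynomial has vanishing third forward difference, so
  - q(-1) + 3·q(2) - 3·q(5) + q(8) = 0.
Substituting the known values and solving for q(5):
  -3·q(5) = 459
  q(5) = -153.

-153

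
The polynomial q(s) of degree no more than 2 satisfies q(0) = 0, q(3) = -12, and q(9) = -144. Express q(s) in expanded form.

Write q(s) = as^2 + bs + c. Substituting each data point gives a linear system:
  c = 0
  9a + 3b + c = -12
  81a + 9b + c = -144
Solving the system yields a = -2, b = 2, c = 0.
So q(s) = -2s^2 + 2s.
Check: q(9) = -144. ✓

q(s) = -2s^2 + 2s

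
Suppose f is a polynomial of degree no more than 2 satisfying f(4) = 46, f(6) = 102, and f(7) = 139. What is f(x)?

Using the Lagrange interpolation formula with nodes 4, 6, 7:
  L_0(x) = (x - 6)(x - 7) / 6
  L_1(x) = (x - 4)(x - 7) / -2
  L_2(x) = (x - 4)(x - 6) / 3
Then f(x) = 46·L_0(x) + 102·L_1(x) + 139·L_2(x).
Expanding and collecting terms gives f(x) = 3x^2 - 2x + 6.
Check: f(7) = 139. ✓

f(x) = 3x^2 - 2x + 6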